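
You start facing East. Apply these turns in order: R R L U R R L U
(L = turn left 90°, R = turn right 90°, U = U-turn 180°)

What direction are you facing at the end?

Answer: Final heading: West

Derivation:
Start: East
  R (right (90° clockwise)) -> South
  R (right (90° clockwise)) -> West
  L (left (90° counter-clockwise)) -> South
  U (U-turn (180°)) -> North
  R (right (90° clockwise)) -> East
  R (right (90° clockwise)) -> South
  L (left (90° counter-clockwise)) -> East
  U (U-turn (180°)) -> West
Final: West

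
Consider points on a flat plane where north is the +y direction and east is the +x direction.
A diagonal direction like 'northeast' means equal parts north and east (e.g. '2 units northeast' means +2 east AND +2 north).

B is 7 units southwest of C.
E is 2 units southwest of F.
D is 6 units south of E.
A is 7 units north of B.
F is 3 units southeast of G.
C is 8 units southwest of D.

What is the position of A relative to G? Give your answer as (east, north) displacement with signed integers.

Answer: A is at (east=-14, north=-19) relative to G.

Derivation:
Place G at the origin (east=0, north=0).
  F is 3 units southeast of G: delta (east=+3, north=-3); F at (east=3, north=-3).
  E is 2 units southwest of F: delta (east=-2, north=-2); E at (east=1, north=-5).
  D is 6 units south of E: delta (east=+0, north=-6); D at (east=1, north=-11).
  C is 8 units southwest of D: delta (east=-8, north=-8); C at (east=-7, north=-19).
  B is 7 units southwest of C: delta (east=-7, north=-7); B at (east=-14, north=-26).
  A is 7 units north of B: delta (east=+0, north=+7); A at (east=-14, north=-19).
Therefore A relative to G: (east=-14, north=-19).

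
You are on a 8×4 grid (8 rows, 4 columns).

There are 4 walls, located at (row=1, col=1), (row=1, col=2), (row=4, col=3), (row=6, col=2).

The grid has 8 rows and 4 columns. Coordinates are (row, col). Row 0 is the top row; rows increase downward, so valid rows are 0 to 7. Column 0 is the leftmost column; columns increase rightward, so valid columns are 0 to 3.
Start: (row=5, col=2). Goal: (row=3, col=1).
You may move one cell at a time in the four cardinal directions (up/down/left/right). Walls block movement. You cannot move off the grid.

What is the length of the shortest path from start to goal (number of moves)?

BFS from (row=5, col=2) until reaching (row=3, col=1):
  Distance 0: (row=5, col=2)
  Distance 1: (row=4, col=2), (row=5, col=1), (row=5, col=3)
  Distance 2: (row=3, col=2), (row=4, col=1), (row=5, col=0), (row=6, col=1), (row=6, col=3)
  Distance 3: (row=2, col=2), (row=3, col=1), (row=3, col=3), (row=4, col=0), (row=6, col=0), (row=7, col=1), (row=7, col=3)  <- goal reached here
One shortest path (3 moves): (row=5, col=2) -> (row=5, col=1) -> (row=4, col=1) -> (row=3, col=1)

Answer: Shortest path length: 3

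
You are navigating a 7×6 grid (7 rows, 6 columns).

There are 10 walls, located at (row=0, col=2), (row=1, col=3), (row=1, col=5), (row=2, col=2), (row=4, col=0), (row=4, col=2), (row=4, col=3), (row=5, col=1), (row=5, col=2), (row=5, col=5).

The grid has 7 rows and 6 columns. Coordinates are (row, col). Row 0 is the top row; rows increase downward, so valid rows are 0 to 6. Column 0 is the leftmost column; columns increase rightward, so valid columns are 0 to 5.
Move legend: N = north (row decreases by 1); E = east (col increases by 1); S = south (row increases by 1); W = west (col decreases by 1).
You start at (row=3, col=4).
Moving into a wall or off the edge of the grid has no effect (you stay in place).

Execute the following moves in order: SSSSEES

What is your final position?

Start: (row=3, col=4)
  S (south): (row=3, col=4) -> (row=4, col=4)
  S (south): (row=4, col=4) -> (row=5, col=4)
  S (south): (row=5, col=4) -> (row=6, col=4)
  S (south): blocked, stay at (row=6, col=4)
  E (east): (row=6, col=4) -> (row=6, col=5)
  E (east): blocked, stay at (row=6, col=5)
  S (south): blocked, stay at (row=6, col=5)
Final: (row=6, col=5)

Answer: Final position: (row=6, col=5)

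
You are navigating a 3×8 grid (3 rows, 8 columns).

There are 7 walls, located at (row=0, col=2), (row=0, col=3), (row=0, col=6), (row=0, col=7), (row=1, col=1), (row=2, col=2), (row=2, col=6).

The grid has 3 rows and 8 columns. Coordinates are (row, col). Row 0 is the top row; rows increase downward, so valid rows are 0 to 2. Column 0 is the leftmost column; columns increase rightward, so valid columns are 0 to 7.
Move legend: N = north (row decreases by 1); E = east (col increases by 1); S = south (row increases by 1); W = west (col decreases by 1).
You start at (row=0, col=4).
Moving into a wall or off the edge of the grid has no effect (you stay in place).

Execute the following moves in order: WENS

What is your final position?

Start: (row=0, col=4)
  W (west): blocked, stay at (row=0, col=4)
  E (east): (row=0, col=4) -> (row=0, col=5)
  N (north): blocked, stay at (row=0, col=5)
  S (south): (row=0, col=5) -> (row=1, col=5)
Final: (row=1, col=5)

Answer: Final position: (row=1, col=5)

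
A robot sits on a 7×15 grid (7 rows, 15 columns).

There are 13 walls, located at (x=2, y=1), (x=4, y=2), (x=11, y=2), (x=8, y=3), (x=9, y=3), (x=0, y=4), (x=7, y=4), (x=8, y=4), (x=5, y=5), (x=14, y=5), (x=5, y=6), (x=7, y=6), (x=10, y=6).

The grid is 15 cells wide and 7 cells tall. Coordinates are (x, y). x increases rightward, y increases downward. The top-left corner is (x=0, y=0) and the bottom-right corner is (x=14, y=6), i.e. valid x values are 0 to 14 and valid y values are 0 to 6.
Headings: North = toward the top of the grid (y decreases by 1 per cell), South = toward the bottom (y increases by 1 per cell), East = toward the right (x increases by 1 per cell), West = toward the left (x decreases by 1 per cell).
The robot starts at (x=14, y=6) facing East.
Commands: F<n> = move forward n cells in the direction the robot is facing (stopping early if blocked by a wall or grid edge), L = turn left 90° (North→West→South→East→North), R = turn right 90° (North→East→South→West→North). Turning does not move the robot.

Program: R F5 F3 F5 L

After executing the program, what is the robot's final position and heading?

Start: (x=14, y=6), facing East
  R: turn right, now facing South
  F5: move forward 0/5 (blocked), now at (x=14, y=6)
  F3: move forward 0/3 (blocked), now at (x=14, y=6)
  F5: move forward 0/5 (blocked), now at (x=14, y=6)
  L: turn left, now facing East
Final: (x=14, y=6), facing East

Answer: Final position: (x=14, y=6), facing East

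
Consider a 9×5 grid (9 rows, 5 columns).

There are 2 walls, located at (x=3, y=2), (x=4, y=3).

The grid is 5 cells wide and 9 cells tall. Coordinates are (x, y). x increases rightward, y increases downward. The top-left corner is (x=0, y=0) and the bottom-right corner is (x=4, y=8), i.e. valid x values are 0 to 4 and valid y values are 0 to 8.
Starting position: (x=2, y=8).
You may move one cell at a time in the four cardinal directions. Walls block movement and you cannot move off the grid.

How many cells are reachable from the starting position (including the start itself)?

Answer: Reachable cells: 43

Derivation:
BFS flood-fill from (x=2, y=8):
  Distance 0: (x=2, y=8)
  Distance 1: (x=2, y=7), (x=1, y=8), (x=3, y=8)
  Distance 2: (x=2, y=6), (x=1, y=7), (x=3, y=7), (x=0, y=8), (x=4, y=8)
  Distance 3: (x=2, y=5), (x=1, y=6), (x=3, y=6), (x=0, y=7), (x=4, y=7)
  Distance 4: (x=2, y=4), (x=1, y=5), (x=3, y=5), (x=0, y=6), (x=4, y=6)
  Distance 5: (x=2, y=3), (x=1, y=4), (x=3, y=4), (x=0, y=5), (x=4, y=5)
  Distance 6: (x=2, y=2), (x=1, y=3), (x=3, y=3), (x=0, y=4), (x=4, y=4)
  Distance 7: (x=2, y=1), (x=1, y=2), (x=0, y=3)
  Distance 8: (x=2, y=0), (x=1, y=1), (x=3, y=1), (x=0, y=2)
  Distance 9: (x=1, y=0), (x=3, y=0), (x=0, y=1), (x=4, y=1)
  Distance 10: (x=0, y=0), (x=4, y=0), (x=4, y=2)
Total reachable: 43 (grid has 43 open cells total)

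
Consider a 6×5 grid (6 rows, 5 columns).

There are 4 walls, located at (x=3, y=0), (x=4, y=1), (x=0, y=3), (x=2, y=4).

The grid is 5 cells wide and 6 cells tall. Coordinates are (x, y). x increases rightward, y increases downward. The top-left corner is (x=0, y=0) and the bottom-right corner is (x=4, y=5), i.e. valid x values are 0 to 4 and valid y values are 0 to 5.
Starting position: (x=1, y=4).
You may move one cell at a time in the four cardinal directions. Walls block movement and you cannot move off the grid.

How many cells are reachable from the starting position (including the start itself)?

BFS flood-fill from (x=1, y=4):
  Distance 0: (x=1, y=4)
  Distance 1: (x=1, y=3), (x=0, y=4), (x=1, y=5)
  Distance 2: (x=1, y=2), (x=2, y=3), (x=0, y=5), (x=2, y=5)
  Distance 3: (x=1, y=1), (x=0, y=2), (x=2, y=2), (x=3, y=3), (x=3, y=5)
  Distance 4: (x=1, y=0), (x=0, y=1), (x=2, y=1), (x=3, y=2), (x=4, y=3), (x=3, y=4), (x=4, y=5)
  Distance 5: (x=0, y=0), (x=2, y=0), (x=3, y=1), (x=4, y=2), (x=4, y=4)
Total reachable: 25 (grid has 26 open cells total)

Answer: Reachable cells: 25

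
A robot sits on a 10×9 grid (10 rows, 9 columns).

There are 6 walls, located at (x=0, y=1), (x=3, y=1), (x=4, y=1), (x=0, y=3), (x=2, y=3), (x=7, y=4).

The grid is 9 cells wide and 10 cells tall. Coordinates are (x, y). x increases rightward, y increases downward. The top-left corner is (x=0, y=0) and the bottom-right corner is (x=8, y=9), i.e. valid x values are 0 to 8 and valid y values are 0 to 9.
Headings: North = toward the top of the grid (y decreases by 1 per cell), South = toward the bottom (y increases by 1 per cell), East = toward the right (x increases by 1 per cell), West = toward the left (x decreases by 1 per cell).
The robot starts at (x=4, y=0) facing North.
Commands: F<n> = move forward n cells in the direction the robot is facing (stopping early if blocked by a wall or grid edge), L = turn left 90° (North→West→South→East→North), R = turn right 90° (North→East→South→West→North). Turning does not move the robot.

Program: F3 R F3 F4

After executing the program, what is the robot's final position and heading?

Start: (x=4, y=0), facing North
  F3: move forward 0/3 (blocked), now at (x=4, y=0)
  R: turn right, now facing East
  F3: move forward 3, now at (x=7, y=0)
  F4: move forward 1/4 (blocked), now at (x=8, y=0)
Final: (x=8, y=0), facing East

Answer: Final position: (x=8, y=0), facing East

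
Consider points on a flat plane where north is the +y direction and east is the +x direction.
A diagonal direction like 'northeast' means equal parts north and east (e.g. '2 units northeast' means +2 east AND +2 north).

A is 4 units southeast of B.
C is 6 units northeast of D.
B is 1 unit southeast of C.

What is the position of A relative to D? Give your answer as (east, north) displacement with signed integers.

Answer: A is at (east=11, north=1) relative to D.

Derivation:
Place D at the origin (east=0, north=0).
  C is 6 units northeast of D: delta (east=+6, north=+6); C at (east=6, north=6).
  B is 1 unit southeast of C: delta (east=+1, north=-1); B at (east=7, north=5).
  A is 4 units southeast of B: delta (east=+4, north=-4); A at (east=11, north=1).
Therefore A relative to D: (east=11, north=1).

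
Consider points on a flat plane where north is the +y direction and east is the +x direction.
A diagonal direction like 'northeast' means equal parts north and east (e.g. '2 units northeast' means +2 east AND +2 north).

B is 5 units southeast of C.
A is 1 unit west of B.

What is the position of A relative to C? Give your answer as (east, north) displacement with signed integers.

Answer: A is at (east=4, north=-5) relative to C.

Derivation:
Place C at the origin (east=0, north=0).
  B is 5 units southeast of C: delta (east=+5, north=-5); B at (east=5, north=-5).
  A is 1 unit west of B: delta (east=-1, north=+0); A at (east=4, north=-5).
Therefore A relative to C: (east=4, north=-5).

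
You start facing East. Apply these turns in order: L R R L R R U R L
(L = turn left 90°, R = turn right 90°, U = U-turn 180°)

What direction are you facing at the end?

Start: East
  L (left (90° counter-clockwise)) -> North
  R (right (90° clockwise)) -> East
  R (right (90° clockwise)) -> South
  L (left (90° counter-clockwise)) -> East
  R (right (90° clockwise)) -> South
  R (right (90° clockwise)) -> West
  U (U-turn (180°)) -> East
  R (right (90° clockwise)) -> South
  L (left (90° counter-clockwise)) -> East
Final: East

Answer: Final heading: East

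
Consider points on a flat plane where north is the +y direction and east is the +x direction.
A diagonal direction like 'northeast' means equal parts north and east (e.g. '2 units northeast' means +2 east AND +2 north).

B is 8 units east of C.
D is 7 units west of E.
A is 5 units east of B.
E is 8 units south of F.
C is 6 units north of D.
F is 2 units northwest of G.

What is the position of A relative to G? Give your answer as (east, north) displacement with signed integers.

Answer: A is at (east=4, north=0) relative to G.

Derivation:
Place G at the origin (east=0, north=0).
  F is 2 units northwest of G: delta (east=-2, north=+2); F at (east=-2, north=2).
  E is 8 units south of F: delta (east=+0, north=-8); E at (east=-2, north=-6).
  D is 7 units west of E: delta (east=-7, north=+0); D at (east=-9, north=-6).
  C is 6 units north of D: delta (east=+0, north=+6); C at (east=-9, north=0).
  B is 8 units east of C: delta (east=+8, north=+0); B at (east=-1, north=0).
  A is 5 units east of B: delta (east=+5, north=+0); A at (east=4, north=0).
Therefore A relative to G: (east=4, north=0).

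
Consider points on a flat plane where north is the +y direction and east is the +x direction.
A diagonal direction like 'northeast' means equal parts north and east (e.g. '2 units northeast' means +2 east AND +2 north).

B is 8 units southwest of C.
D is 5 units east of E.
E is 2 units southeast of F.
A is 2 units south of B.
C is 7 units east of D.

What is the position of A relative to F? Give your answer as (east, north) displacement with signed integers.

Place F at the origin (east=0, north=0).
  E is 2 units southeast of F: delta (east=+2, north=-2); E at (east=2, north=-2).
  D is 5 units east of E: delta (east=+5, north=+0); D at (east=7, north=-2).
  C is 7 units east of D: delta (east=+7, north=+0); C at (east=14, north=-2).
  B is 8 units southwest of C: delta (east=-8, north=-8); B at (east=6, north=-10).
  A is 2 units south of B: delta (east=+0, north=-2); A at (east=6, north=-12).
Therefore A relative to F: (east=6, north=-12).

Answer: A is at (east=6, north=-12) relative to F.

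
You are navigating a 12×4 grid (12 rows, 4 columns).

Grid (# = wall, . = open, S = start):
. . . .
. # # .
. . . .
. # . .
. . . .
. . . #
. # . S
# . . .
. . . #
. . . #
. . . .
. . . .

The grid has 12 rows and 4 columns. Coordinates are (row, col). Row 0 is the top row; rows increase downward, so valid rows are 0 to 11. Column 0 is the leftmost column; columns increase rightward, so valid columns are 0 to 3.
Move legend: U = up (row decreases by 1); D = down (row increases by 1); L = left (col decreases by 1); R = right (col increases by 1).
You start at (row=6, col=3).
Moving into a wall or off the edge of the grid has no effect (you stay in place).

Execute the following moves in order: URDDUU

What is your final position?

Start: (row=6, col=3)
  U (up): blocked, stay at (row=6, col=3)
  R (right): blocked, stay at (row=6, col=3)
  D (down): (row=6, col=3) -> (row=7, col=3)
  D (down): blocked, stay at (row=7, col=3)
  U (up): (row=7, col=3) -> (row=6, col=3)
  U (up): blocked, stay at (row=6, col=3)
Final: (row=6, col=3)

Answer: Final position: (row=6, col=3)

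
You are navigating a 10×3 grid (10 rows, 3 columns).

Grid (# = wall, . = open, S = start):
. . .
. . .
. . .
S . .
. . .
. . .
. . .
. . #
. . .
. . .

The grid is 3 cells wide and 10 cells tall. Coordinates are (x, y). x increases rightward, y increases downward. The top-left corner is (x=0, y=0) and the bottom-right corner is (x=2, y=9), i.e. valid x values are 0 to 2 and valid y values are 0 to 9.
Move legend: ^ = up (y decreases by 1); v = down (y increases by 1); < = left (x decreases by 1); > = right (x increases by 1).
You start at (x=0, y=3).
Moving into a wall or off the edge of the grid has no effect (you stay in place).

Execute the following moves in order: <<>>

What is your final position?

Answer: Final position: (x=2, y=3)

Derivation:
Start: (x=0, y=3)
  < (left): blocked, stay at (x=0, y=3)
  < (left): blocked, stay at (x=0, y=3)
  > (right): (x=0, y=3) -> (x=1, y=3)
  > (right): (x=1, y=3) -> (x=2, y=3)
Final: (x=2, y=3)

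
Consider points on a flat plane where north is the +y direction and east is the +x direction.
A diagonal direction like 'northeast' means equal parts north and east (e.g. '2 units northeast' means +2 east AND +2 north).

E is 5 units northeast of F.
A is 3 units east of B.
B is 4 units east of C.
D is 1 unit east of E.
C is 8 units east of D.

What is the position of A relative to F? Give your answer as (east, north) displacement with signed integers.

Place F at the origin (east=0, north=0).
  E is 5 units northeast of F: delta (east=+5, north=+5); E at (east=5, north=5).
  D is 1 unit east of E: delta (east=+1, north=+0); D at (east=6, north=5).
  C is 8 units east of D: delta (east=+8, north=+0); C at (east=14, north=5).
  B is 4 units east of C: delta (east=+4, north=+0); B at (east=18, north=5).
  A is 3 units east of B: delta (east=+3, north=+0); A at (east=21, north=5).
Therefore A relative to F: (east=21, north=5).

Answer: A is at (east=21, north=5) relative to F.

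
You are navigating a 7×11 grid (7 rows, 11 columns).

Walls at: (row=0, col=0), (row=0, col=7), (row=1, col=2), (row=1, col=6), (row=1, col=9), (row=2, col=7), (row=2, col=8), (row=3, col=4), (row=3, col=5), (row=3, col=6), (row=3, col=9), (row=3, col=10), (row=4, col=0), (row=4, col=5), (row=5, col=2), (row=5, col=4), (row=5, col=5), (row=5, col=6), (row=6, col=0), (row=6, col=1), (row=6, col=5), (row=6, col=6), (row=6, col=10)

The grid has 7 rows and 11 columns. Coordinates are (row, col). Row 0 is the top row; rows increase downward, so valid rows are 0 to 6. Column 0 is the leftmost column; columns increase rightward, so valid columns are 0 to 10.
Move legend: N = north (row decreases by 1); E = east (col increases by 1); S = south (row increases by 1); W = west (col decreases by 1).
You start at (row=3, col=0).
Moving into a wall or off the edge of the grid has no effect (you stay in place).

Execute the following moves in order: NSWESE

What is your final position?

Answer: Final position: (row=4, col=2)

Derivation:
Start: (row=3, col=0)
  N (north): (row=3, col=0) -> (row=2, col=0)
  S (south): (row=2, col=0) -> (row=3, col=0)
  W (west): blocked, stay at (row=3, col=0)
  E (east): (row=3, col=0) -> (row=3, col=1)
  S (south): (row=3, col=1) -> (row=4, col=1)
  E (east): (row=4, col=1) -> (row=4, col=2)
Final: (row=4, col=2)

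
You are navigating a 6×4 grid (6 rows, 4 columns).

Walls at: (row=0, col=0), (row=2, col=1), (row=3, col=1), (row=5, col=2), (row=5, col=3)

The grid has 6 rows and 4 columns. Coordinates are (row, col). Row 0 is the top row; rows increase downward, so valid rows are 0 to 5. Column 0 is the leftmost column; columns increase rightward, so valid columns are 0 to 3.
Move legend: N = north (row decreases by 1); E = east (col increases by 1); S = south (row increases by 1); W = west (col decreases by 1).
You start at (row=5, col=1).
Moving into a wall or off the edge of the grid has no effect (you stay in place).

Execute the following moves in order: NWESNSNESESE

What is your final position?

Answer: Final position: (row=4, col=3)

Derivation:
Start: (row=5, col=1)
  N (north): (row=5, col=1) -> (row=4, col=1)
  W (west): (row=4, col=1) -> (row=4, col=0)
  E (east): (row=4, col=0) -> (row=4, col=1)
  S (south): (row=4, col=1) -> (row=5, col=1)
  N (north): (row=5, col=1) -> (row=4, col=1)
  S (south): (row=4, col=1) -> (row=5, col=1)
  N (north): (row=5, col=1) -> (row=4, col=1)
  E (east): (row=4, col=1) -> (row=4, col=2)
  S (south): blocked, stay at (row=4, col=2)
  E (east): (row=4, col=2) -> (row=4, col=3)
  S (south): blocked, stay at (row=4, col=3)
  E (east): blocked, stay at (row=4, col=3)
Final: (row=4, col=3)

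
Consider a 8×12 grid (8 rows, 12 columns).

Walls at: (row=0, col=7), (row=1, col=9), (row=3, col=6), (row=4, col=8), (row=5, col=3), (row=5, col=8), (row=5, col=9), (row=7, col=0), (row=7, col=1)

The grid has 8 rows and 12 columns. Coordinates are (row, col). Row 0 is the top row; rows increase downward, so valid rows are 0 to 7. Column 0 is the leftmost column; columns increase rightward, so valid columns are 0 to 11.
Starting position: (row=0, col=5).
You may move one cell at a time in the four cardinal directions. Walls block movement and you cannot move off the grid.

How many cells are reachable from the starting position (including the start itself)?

Answer: Reachable cells: 87

Derivation:
BFS flood-fill from (row=0, col=5):
  Distance 0: (row=0, col=5)
  Distance 1: (row=0, col=4), (row=0, col=6), (row=1, col=5)
  Distance 2: (row=0, col=3), (row=1, col=4), (row=1, col=6), (row=2, col=5)
  Distance 3: (row=0, col=2), (row=1, col=3), (row=1, col=7), (row=2, col=4), (row=2, col=6), (row=3, col=5)
  Distance 4: (row=0, col=1), (row=1, col=2), (row=1, col=8), (row=2, col=3), (row=2, col=7), (row=3, col=4), (row=4, col=5)
  Distance 5: (row=0, col=0), (row=0, col=8), (row=1, col=1), (row=2, col=2), (row=2, col=8), (row=3, col=3), (row=3, col=7), (row=4, col=4), (row=4, col=6), (row=5, col=5)
  Distance 6: (row=0, col=9), (row=1, col=0), (row=2, col=1), (row=2, col=9), (row=3, col=2), (row=3, col=8), (row=4, col=3), (row=4, col=7), (row=5, col=4), (row=5, col=6), (row=6, col=5)
  Distance 7: (row=0, col=10), (row=2, col=0), (row=2, col=10), (row=3, col=1), (row=3, col=9), (row=4, col=2), (row=5, col=7), (row=6, col=4), (row=6, col=6), (row=7, col=5)
  Distance 8: (row=0, col=11), (row=1, col=10), (row=2, col=11), (row=3, col=0), (row=3, col=10), (row=4, col=1), (row=4, col=9), (row=5, col=2), (row=6, col=3), (row=6, col=7), (row=7, col=4), (row=7, col=6)
  Distance 9: (row=1, col=11), (row=3, col=11), (row=4, col=0), (row=4, col=10), (row=5, col=1), (row=6, col=2), (row=6, col=8), (row=7, col=3), (row=7, col=7)
  Distance 10: (row=4, col=11), (row=5, col=0), (row=5, col=10), (row=6, col=1), (row=6, col=9), (row=7, col=2), (row=7, col=8)
  Distance 11: (row=5, col=11), (row=6, col=0), (row=6, col=10), (row=7, col=9)
  Distance 12: (row=6, col=11), (row=7, col=10)
  Distance 13: (row=7, col=11)
Total reachable: 87 (grid has 87 open cells total)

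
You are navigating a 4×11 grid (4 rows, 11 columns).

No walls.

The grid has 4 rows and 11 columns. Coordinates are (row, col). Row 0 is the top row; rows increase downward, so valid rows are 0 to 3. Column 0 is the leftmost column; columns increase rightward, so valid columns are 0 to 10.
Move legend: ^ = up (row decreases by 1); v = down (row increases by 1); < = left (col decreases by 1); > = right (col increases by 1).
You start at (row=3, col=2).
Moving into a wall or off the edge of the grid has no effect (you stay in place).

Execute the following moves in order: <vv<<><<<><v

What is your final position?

Start: (row=3, col=2)
  < (left): (row=3, col=2) -> (row=3, col=1)
  v (down): blocked, stay at (row=3, col=1)
  v (down): blocked, stay at (row=3, col=1)
  < (left): (row=3, col=1) -> (row=3, col=0)
  < (left): blocked, stay at (row=3, col=0)
  > (right): (row=3, col=0) -> (row=3, col=1)
  < (left): (row=3, col=1) -> (row=3, col=0)
  < (left): blocked, stay at (row=3, col=0)
  < (left): blocked, stay at (row=3, col=0)
  > (right): (row=3, col=0) -> (row=3, col=1)
  < (left): (row=3, col=1) -> (row=3, col=0)
  v (down): blocked, stay at (row=3, col=0)
Final: (row=3, col=0)

Answer: Final position: (row=3, col=0)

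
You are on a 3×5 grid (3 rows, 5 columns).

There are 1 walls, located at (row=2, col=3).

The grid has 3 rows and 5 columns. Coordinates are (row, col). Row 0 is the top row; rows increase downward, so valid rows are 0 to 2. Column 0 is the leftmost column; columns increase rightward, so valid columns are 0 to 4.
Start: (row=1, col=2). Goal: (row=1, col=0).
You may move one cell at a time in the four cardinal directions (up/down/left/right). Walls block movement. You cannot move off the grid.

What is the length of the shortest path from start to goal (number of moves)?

Answer: Shortest path length: 2

Derivation:
BFS from (row=1, col=2) until reaching (row=1, col=0):
  Distance 0: (row=1, col=2)
  Distance 1: (row=0, col=2), (row=1, col=1), (row=1, col=3), (row=2, col=2)
  Distance 2: (row=0, col=1), (row=0, col=3), (row=1, col=0), (row=1, col=4), (row=2, col=1)  <- goal reached here
One shortest path (2 moves): (row=1, col=2) -> (row=1, col=1) -> (row=1, col=0)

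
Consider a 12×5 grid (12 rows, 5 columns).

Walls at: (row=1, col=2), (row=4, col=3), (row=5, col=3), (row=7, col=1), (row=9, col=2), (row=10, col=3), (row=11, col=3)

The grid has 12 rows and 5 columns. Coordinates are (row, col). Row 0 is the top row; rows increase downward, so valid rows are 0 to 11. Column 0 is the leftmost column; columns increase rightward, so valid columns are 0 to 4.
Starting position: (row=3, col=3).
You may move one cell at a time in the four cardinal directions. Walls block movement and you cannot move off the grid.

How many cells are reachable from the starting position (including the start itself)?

BFS flood-fill from (row=3, col=3):
  Distance 0: (row=3, col=3)
  Distance 1: (row=2, col=3), (row=3, col=2), (row=3, col=4)
  Distance 2: (row=1, col=3), (row=2, col=2), (row=2, col=4), (row=3, col=1), (row=4, col=2), (row=4, col=4)
  Distance 3: (row=0, col=3), (row=1, col=4), (row=2, col=1), (row=3, col=0), (row=4, col=1), (row=5, col=2), (row=5, col=4)
  Distance 4: (row=0, col=2), (row=0, col=4), (row=1, col=1), (row=2, col=0), (row=4, col=0), (row=5, col=1), (row=6, col=2), (row=6, col=4)
  Distance 5: (row=0, col=1), (row=1, col=0), (row=5, col=0), (row=6, col=1), (row=6, col=3), (row=7, col=2), (row=7, col=4)
  Distance 6: (row=0, col=0), (row=6, col=0), (row=7, col=3), (row=8, col=2), (row=8, col=4)
  Distance 7: (row=7, col=0), (row=8, col=1), (row=8, col=3), (row=9, col=4)
  Distance 8: (row=8, col=0), (row=9, col=1), (row=9, col=3), (row=10, col=4)
  Distance 9: (row=9, col=0), (row=10, col=1), (row=11, col=4)
  Distance 10: (row=10, col=0), (row=10, col=2), (row=11, col=1)
  Distance 11: (row=11, col=0), (row=11, col=2)
Total reachable: 53 (grid has 53 open cells total)

Answer: Reachable cells: 53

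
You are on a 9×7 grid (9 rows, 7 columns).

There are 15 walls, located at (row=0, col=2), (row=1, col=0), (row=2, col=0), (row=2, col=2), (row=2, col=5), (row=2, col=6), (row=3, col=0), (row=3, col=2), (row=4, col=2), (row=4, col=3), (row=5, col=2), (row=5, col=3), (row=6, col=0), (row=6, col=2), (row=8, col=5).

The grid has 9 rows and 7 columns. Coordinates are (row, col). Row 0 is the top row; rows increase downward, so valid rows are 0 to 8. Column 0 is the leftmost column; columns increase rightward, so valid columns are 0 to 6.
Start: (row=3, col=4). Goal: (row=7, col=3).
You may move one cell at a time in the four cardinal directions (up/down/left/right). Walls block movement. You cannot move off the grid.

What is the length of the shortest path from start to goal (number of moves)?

Answer: Shortest path length: 5

Derivation:
BFS from (row=3, col=4) until reaching (row=7, col=3):
  Distance 0: (row=3, col=4)
  Distance 1: (row=2, col=4), (row=3, col=3), (row=3, col=5), (row=4, col=4)
  Distance 2: (row=1, col=4), (row=2, col=3), (row=3, col=6), (row=4, col=5), (row=5, col=4)
  Distance 3: (row=0, col=4), (row=1, col=3), (row=1, col=5), (row=4, col=6), (row=5, col=5), (row=6, col=4)
  Distance 4: (row=0, col=3), (row=0, col=5), (row=1, col=2), (row=1, col=6), (row=5, col=6), (row=6, col=3), (row=6, col=5), (row=7, col=4)
  Distance 5: (row=0, col=6), (row=1, col=1), (row=6, col=6), (row=7, col=3), (row=7, col=5), (row=8, col=4)  <- goal reached here
One shortest path (5 moves): (row=3, col=4) -> (row=4, col=4) -> (row=5, col=4) -> (row=6, col=4) -> (row=6, col=3) -> (row=7, col=3)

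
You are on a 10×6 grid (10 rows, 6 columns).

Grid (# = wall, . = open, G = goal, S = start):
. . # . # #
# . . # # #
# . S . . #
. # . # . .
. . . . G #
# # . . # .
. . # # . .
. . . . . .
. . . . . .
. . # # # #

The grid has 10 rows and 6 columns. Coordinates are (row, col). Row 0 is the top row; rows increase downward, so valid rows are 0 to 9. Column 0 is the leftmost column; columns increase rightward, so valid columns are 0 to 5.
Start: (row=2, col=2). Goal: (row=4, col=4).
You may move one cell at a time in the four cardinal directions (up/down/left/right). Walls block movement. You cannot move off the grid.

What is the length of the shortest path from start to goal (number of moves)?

BFS from (row=2, col=2) until reaching (row=4, col=4):
  Distance 0: (row=2, col=2)
  Distance 1: (row=1, col=2), (row=2, col=1), (row=2, col=3), (row=3, col=2)
  Distance 2: (row=1, col=1), (row=2, col=4), (row=4, col=2)
  Distance 3: (row=0, col=1), (row=3, col=4), (row=4, col=1), (row=4, col=3), (row=5, col=2)
  Distance 4: (row=0, col=0), (row=3, col=5), (row=4, col=0), (row=4, col=4), (row=5, col=3)  <- goal reached here
One shortest path (4 moves): (row=2, col=2) -> (row=2, col=3) -> (row=2, col=4) -> (row=3, col=4) -> (row=4, col=4)

Answer: Shortest path length: 4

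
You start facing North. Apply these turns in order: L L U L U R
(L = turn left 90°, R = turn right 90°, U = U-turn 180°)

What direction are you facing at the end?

Answer: Final heading: South

Derivation:
Start: North
  L (left (90° counter-clockwise)) -> West
  L (left (90° counter-clockwise)) -> South
  U (U-turn (180°)) -> North
  L (left (90° counter-clockwise)) -> West
  U (U-turn (180°)) -> East
  R (right (90° clockwise)) -> South
Final: South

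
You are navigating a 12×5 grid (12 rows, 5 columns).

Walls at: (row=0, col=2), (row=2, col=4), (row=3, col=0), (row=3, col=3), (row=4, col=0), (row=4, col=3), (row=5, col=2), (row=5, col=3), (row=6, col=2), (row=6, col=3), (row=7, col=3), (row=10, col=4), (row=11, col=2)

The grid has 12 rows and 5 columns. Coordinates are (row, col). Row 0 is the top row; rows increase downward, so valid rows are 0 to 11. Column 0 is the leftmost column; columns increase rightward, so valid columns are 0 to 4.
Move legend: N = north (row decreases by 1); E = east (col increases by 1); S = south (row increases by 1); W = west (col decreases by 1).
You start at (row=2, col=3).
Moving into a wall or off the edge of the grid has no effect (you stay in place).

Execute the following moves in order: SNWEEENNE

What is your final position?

Start: (row=2, col=3)
  S (south): blocked, stay at (row=2, col=3)
  N (north): (row=2, col=3) -> (row=1, col=3)
  W (west): (row=1, col=3) -> (row=1, col=2)
  E (east): (row=1, col=2) -> (row=1, col=3)
  E (east): (row=1, col=3) -> (row=1, col=4)
  E (east): blocked, stay at (row=1, col=4)
  N (north): (row=1, col=4) -> (row=0, col=4)
  N (north): blocked, stay at (row=0, col=4)
  E (east): blocked, stay at (row=0, col=4)
Final: (row=0, col=4)

Answer: Final position: (row=0, col=4)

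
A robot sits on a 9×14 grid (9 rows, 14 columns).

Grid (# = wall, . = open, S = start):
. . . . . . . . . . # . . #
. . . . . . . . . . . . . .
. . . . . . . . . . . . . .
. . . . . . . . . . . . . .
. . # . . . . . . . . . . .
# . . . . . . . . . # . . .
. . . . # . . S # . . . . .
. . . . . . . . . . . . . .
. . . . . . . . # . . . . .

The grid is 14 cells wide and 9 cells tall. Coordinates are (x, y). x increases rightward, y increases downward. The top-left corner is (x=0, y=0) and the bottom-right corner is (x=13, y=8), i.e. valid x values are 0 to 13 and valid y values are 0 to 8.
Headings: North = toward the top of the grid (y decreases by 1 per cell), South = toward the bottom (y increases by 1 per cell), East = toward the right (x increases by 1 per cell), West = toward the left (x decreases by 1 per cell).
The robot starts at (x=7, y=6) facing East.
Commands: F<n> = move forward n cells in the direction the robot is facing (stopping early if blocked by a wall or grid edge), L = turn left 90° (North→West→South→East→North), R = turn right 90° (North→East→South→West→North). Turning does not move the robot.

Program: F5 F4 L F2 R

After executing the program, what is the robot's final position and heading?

Answer: Final position: (x=7, y=4), facing East

Derivation:
Start: (x=7, y=6), facing East
  F5: move forward 0/5 (blocked), now at (x=7, y=6)
  F4: move forward 0/4 (blocked), now at (x=7, y=6)
  L: turn left, now facing North
  F2: move forward 2, now at (x=7, y=4)
  R: turn right, now facing East
Final: (x=7, y=4), facing East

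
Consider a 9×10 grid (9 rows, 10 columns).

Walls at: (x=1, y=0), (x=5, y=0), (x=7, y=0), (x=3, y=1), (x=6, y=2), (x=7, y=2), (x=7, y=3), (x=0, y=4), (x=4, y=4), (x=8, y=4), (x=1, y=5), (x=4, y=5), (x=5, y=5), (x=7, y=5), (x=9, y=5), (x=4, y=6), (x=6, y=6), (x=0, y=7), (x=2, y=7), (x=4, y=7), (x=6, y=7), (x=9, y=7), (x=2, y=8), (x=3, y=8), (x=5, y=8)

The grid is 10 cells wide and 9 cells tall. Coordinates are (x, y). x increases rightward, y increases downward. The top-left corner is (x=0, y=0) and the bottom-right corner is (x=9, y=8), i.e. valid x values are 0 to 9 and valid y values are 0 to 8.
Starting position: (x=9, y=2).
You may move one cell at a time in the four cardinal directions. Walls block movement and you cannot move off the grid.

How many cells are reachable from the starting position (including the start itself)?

BFS flood-fill from (x=9, y=2):
  Distance 0: (x=9, y=2)
  Distance 1: (x=9, y=1), (x=8, y=2), (x=9, y=3)
  Distance 2: (x=9, y=0), (x=8, y=1), (x=8, y=3), (x=9, y=4)
  Distance 3: (x=8, y=0), (x=7, y=1)
  Distance 4: (x=6, y=1)
  Distance 5: (x=6, y=0), (x=5, y=1)
  Distance 6: (x=4, y=1), (x=5, y=2)
  Distance 7: (x=4, y=0), (x=4, y=2), (x=5, y=3)
  Distance 8: (x=3, y=0), (x=3, y=2), (x=4, y=3), (x=6, y=3), (x=5, y=4)
  Distance 9: (x=2, y=0), (x=2, y=2), (x=3, y=3), (x=6, y=4)
  Distance 10: (x=2, y=1), (x=1, y=2), (x=2, y=3), (x=3, y=4), (x=7, y=4), (x=6, y=5)
  Distance 11: (x=1, y=1), (x=0, y=2), (x=1, y=3), (x=2, y=4), (x=3, y=5)
  Distance 12: (x=0, y=1), (x=0, y=3), (x=1, y=4), (x=2, y=5), (x=3, y=6)
  Distance 13: (x=0, y=0), (x=2, y=6), (x=3, y=7)
  Distance 14: (x=1, y=6)
  Distance 15: (x=0, y=6), (x=1, y=7)
  Distance 16: (x=0, y=5), (x=1, y=8)
  Distance 17: (x=0, y=8)
Total reachable: 52 (grid has 65 open cells total)

Answer: Reachable cells: 52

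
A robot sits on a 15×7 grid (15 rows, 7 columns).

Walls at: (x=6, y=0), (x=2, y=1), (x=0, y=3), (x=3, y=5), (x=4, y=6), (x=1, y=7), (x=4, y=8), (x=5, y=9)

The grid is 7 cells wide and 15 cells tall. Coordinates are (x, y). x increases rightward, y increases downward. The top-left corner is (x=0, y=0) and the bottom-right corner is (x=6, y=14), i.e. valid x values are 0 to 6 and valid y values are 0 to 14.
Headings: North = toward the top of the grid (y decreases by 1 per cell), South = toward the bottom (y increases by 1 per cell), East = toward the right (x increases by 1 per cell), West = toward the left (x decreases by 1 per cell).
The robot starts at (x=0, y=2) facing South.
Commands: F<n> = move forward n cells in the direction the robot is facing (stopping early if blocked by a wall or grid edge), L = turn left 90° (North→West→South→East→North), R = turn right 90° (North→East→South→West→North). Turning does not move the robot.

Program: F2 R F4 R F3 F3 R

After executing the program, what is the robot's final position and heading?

Answer: Final position: (x=0, y=0), facing East

Derivation:
Start: (x=0, y=2), facing South
  F2: move forward 0/2 (blocked), now at (x=0, y=2)
  R: turn right, now facing West
  F4: move forward 0/4 (blocked), now at (x=0, y=2)
  R: turn right, now facing North
  F3: move forward 2/3 (blocked), now at (x=0, y=0)
  F3: move forward 0/3 (blocked), now at (x=0, y=0)
  R: turn right, now facing East
Final: (x=0, y=0), facing East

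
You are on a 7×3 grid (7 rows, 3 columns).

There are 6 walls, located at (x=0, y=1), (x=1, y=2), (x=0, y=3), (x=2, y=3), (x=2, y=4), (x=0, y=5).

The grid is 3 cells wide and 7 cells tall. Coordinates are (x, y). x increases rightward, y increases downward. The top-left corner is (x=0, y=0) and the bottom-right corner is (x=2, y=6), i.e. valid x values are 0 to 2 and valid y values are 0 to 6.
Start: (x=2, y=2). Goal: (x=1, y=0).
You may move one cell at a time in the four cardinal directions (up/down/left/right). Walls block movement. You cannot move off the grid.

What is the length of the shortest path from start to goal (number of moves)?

Answer: Shortest path length: 3

Derivation:
BFS from (x=2, y=2) until reaching (x=1, y=0):
  Distance 0: (x=2, y=2)
  Distance 1: (x=2, y=1)
  Distance 2: (x=2, y=0), (x=1, y=1)
  Distance 3: (x=1, y=0)  <- goal reached here
One shortest path (3 moves): (x=2, y=2) -> (x=2, y=1) -> (x=1, y=1) -> (x=1, y=0)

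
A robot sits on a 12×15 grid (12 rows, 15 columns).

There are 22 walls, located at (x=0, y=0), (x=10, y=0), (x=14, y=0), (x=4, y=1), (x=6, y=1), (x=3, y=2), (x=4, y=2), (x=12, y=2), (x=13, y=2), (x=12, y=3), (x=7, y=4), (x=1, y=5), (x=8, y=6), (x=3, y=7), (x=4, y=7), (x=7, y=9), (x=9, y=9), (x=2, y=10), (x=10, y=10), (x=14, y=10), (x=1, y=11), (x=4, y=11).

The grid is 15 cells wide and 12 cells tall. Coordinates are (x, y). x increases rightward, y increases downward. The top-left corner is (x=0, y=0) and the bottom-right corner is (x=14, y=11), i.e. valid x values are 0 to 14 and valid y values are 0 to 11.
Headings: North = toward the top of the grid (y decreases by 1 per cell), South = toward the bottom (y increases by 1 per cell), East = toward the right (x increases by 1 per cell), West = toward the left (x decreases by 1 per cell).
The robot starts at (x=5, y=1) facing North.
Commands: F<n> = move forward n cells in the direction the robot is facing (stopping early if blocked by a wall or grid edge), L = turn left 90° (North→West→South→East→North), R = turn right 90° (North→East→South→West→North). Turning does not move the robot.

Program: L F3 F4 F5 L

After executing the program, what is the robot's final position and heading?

Start: (x=5, y=1), facing North
  L: turn left, now facing West
  F3: move forward 0/3 (blocked), now at (x=5, y=1)
  F4: move forward 0/4 (blocked), now at (x=5, y=1)
  F5: move forward 0/5 (blocked), now at (x=5, y=1)
  L: turn left, now facing South
Final: (x=5, y=1), facing South

Answer: Final position: (x=5, y=1), facing South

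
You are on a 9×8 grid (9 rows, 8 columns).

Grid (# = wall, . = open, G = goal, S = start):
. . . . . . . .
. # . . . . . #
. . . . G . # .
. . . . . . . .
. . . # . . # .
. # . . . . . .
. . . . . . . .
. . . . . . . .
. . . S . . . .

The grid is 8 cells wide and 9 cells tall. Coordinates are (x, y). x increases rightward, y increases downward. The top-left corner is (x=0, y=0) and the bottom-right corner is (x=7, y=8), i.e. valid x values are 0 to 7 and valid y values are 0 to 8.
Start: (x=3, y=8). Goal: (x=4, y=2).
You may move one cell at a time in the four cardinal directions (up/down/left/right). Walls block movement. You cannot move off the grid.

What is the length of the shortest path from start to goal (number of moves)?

BFS from (x=3, y=8) until reaching (x=4, y=2):
  Distance 0: (x=3, y=8)
  Distance 1: (x=3, y=7), (x=2, y=8), (x=4, y=8)
  Distance 2: (x=3, y=6), (x=2, y=7), (x=4, y=7), (x=1, y=8), (x=5, y=8)
  Distance 3: (x=3, y=5), (x=2, y=6), (x=4, y=6), (x=1, y=7), (x=5, y=7), (x=0, y=8), (x=6, y=8)
  Distance 4: (x=2, y=5), (x=4, y=5), (x=1, y=6), (x=5, y=6), (x=0, y=7), (x=6, y=7), (x=7, y=8)
  Distance 5: (x=2, y=4), (x=4, y=4), (x=5, y=5), (x=0, y=6), (x=6, y=6), (x=7, y=7)
  Distance 6: (x=2, y=3), (x=4, y=3), (x=1, y=4), (x=5, y=4), (x=0, y=5), (x=6, y=5), (x=7, y=6)
  Distance 7: (x=2, y=2), (x=4, y=2), (x=1, y=3), (x=3, y=3), (x=5, y=3), (x=0, y=4), (x=7, y=5)  <- goal reached here
One shortest path (7 moves): (x=3, y=8) -> (x=4, y=8) -> (x=4, y=7) -> (x=4, y=6) -> (x=4, y=5) -> (x=4, y=4) -> (x=4, y=3) -> (x=4, y=2)

Answer: Shortest path length: 7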